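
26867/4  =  26867/4= 6716.75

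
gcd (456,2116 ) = 4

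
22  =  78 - 56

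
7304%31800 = 7304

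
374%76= 70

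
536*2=1072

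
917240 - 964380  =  -47140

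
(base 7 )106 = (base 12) 47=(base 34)1L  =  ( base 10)55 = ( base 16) 37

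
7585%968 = 809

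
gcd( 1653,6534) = 3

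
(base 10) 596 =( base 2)1001010100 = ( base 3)211002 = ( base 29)kg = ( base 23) 12L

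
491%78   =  23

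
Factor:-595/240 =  - 2^( - 4 )*3^( - 1) * 7^1*17^1 = - 119/48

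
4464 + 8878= 13342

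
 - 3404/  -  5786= 1702/2893 = 0.59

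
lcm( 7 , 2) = 14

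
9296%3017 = 245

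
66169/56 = 1181 + 33/56 = 1181.59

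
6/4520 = 3/2260 = 0.00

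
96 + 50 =146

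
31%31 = 0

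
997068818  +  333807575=1330876393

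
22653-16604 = 6049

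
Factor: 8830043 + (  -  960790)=7869253 =7^2*41^1*3917^1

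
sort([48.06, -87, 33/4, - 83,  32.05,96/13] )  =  [ - 87, - 83, 96/13, 33/4, 32.05, 48.06] 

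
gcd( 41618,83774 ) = 2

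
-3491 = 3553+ - 7044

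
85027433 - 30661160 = 54366273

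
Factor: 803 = 11^1*73^1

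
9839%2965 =944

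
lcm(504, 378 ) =1512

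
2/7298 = 1/3649= 0.00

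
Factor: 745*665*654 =324007950 = 2^1 * 3^1*5^2*7^1*19^1*109^1 *149^1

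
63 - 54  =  9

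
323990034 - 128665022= 195325012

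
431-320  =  111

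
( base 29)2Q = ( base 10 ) 84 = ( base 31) 2M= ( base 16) 54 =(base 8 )124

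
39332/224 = 9833/56 = 175.59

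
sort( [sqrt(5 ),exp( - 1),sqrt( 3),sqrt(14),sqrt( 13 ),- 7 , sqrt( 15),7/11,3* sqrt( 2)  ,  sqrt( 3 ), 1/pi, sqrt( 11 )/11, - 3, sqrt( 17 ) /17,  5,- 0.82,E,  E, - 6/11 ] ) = [ - 7,-3,-0.82, - 6/11, sqrt(17 )/17,  sqrt( 11 )/11, 1/pi, exp( - 1 ),7/11,sqrt( 3),  sqrt ( 3),sqrt(5), E, E,sqrt(13),sqrt( 14),sqrt( 15 ),3*sqrt( 2), 5 ]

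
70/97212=35/48606 = 0.00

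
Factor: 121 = 11^2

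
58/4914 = 29/2457 = 0.01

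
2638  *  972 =2564136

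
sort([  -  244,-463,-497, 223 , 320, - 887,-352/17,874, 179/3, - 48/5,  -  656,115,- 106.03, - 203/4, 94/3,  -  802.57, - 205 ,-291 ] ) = [  -  887, - 802.57,-656,  -  497, - 463, - 291, - 244,-205, - 106.03, - 203/4,- 352/17, - 48/5,94/3,179/3, 115,223, 320,874] 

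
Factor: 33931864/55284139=2^3*17^1*7127^ ( - 1)*7757^( - 1)*249499^1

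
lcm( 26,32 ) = 416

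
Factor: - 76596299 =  -13^1*5892023^1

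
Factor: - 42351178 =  - 2^1  *  21175589^1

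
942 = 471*2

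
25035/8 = 3129+3/8 = 3129.38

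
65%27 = 11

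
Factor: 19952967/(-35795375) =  - 3^1*5^ ( - 3 )*7^(-1)*11^( - 1 )*281^1 * 3719^(-1)*23669^1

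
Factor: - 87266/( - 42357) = 2^1*3^(-1)*7^( - 1)*2017^( - 1)*43633^1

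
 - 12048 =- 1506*8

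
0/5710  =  0 = 0.00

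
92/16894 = 46/8447 = 0.01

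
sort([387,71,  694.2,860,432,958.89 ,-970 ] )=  [-970,71,  387, 432,694.2,860,958.89 ]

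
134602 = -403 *(-334 )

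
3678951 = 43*85557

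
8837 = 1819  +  7018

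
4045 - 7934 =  - 3889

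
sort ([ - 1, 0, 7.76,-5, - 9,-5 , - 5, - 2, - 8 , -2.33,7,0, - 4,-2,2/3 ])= [  -  9,  -  8,-5,- 5 ,  -  5, - 4, - 2.33, - 2, - 2 ,  -  1,0,0 , 2/3,7,7.76]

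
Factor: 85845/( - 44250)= - 2^(  -  1 )*5^ ( - 2)*97^1 = - 97/50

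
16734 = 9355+7379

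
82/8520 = 41/4260 =0.01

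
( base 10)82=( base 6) 214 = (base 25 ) 37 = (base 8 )122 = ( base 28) 2Q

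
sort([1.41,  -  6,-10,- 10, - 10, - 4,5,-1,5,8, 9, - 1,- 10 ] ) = [ - 10, - 10 , - 10,- 10, - 6, - 4, - 1, - 1, 1.41,5,5, 8,9] 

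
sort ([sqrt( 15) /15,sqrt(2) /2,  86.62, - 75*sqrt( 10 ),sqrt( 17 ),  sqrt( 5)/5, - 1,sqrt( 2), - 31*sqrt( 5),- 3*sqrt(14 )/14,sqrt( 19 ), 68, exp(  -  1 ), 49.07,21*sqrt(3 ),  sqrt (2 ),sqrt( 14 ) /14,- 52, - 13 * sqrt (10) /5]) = [ - 75* sqrt( 10), - 31*sqrt( 5), - 52, - 13*sqrt( 10 ) /5, - 1,-3*sqrt(14) /14, sqrt( 15)/15,  sqrt(14)/14,  exp( - 1),sqrt(5)/5, sqrt ( 2)/2,  sqrt(2), sqrt(2),sqrt(17 ) , sqrt( 19 ),21*sqrt(3), 49.07, 68,86.62] 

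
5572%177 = 85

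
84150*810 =68161500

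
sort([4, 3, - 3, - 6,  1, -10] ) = [ - 10, - 6,  -  3 , 1, 3,4]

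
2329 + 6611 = 8940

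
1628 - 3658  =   - 2030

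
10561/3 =3520 + 1/3 = 3520.33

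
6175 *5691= 35141925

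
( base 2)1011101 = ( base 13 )72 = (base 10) 93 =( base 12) 79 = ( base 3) 10110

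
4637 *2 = 9274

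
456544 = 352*1297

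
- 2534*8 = -20272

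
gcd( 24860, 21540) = 20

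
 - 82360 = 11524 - 93884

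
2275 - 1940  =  335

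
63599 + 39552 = 103151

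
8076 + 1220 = 9296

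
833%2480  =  833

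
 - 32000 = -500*64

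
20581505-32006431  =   - 11424926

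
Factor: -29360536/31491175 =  - 2^3*5^(-2 )*37^1 * 47^ (-1 )*26801^(  -  1)*99191^1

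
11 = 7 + 4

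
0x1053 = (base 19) bai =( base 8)10123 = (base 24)763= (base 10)4179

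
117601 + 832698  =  950299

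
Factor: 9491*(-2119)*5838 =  - 117410522502  =  -2^1*3^1*7^1*13^1*139^1*163^1*9491^1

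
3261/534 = 6+19/178 = 6.11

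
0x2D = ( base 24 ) 1l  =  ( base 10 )45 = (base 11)41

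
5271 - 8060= - 2789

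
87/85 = 87/85 =1.02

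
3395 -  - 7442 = 10837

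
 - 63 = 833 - 896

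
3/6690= 1/2230 =0.00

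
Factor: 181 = 181^1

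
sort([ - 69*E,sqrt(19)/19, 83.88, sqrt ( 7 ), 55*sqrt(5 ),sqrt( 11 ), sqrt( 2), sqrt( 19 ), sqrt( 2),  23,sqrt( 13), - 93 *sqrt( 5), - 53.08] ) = [ -93*sqrt( 5 ), - 69*E, - 53.08, sqrt( 19)/19,sqrt( 2),sqrt( 2), sqrt( 7),sqrt( 11),sqrt(13), sqrt( 19), 23 , 83.88, 55*sqrt(5 ) ] 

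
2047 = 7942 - 5895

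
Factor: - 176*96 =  -16896 = - 2^9* 3^1*11^1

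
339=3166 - 2827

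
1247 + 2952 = 4199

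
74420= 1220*61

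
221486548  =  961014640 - 739528092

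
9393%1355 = 1263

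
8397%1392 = 45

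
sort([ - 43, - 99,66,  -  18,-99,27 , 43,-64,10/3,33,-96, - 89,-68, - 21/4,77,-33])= [-99,- 99,-96, - 89,  -  68,-64, -43 , - 33,-18, - 21/4 , 10/3,27, 33,43, 66,  77]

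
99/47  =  2+5/47 =2.11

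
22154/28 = 11077/14 = 791.21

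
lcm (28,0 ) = 0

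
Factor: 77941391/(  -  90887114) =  - 2^(-1)*11^1*7085581^1*45443557^ ( - 1)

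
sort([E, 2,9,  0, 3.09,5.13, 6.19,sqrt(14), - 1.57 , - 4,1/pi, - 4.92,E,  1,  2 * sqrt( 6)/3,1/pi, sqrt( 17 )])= [  -  4.92 ,-4, - 1.57,  0,  1/pi,  1/pi, 1, 2* sqrt(6)/3, 2, E, E,  3.09,sqrt( 14 ),sqrt ( 17),  5.13,6.19, 9 ]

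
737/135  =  737/135 = 5.46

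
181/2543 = 181/2543 = 0.07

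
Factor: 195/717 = 65/239 = 5^1*13^1*239^( - 1 ) 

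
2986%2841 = 145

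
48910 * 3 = 146730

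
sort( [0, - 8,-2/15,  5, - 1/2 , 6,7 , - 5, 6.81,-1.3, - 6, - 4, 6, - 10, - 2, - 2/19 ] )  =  [ - 10,-8,  -  6, - 5 , - 4, - 2, -1.3, - 1/2,  -  2/15 , - 2/19 , 0,5,6, 6,6.81,7 ] 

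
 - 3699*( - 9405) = 34789095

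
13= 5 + 8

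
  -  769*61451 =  - 47255819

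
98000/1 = 98000 = 98000.00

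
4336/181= 23 + 173/181 = 23.96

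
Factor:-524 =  - 2^2 * 131^1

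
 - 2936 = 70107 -73043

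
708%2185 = 708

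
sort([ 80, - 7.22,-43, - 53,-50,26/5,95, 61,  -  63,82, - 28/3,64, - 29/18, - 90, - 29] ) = [-90, - 63,-53, - 50,-43,-29, - 28/3,-7.22, - 29/18,26/5,61, 64,80,82, 95] 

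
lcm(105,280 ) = 840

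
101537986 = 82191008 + 19346978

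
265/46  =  265/46 = 5.76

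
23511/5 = 4702 + 1/5 = 4702.20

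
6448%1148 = 708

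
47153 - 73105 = - 25952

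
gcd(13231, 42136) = 1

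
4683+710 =5393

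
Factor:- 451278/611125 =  - 2^1*3^3*5^(-3 )*61^1*137^1*4889^( - 1 )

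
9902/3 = 9902/3 = 3300.67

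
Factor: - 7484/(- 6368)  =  1871/1592 = 2^(  -  3 )*199^( - 1 )*1871^1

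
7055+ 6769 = 13824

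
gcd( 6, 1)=1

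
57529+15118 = 72647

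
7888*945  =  7454160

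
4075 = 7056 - 2981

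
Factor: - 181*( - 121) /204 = 2^( - 2 )*3^(  -  1)*11^2*17^(-1)*181^1 = 21901/204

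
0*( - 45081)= 0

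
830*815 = 676450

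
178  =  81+97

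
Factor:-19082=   -  2^1*7^1*29^1 * 47^1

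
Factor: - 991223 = -991223^1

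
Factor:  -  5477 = -5477^1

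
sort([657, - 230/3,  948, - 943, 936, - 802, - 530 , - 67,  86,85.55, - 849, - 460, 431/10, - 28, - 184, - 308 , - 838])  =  [ - 943,-849, - 838, - 802, - 530, - 460, - 308, - 184, - 230/3, - 67, - 28,431/10, 85.55, 86, 657, 936,948]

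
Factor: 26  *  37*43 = 41366 = 2^1*13^1*37^1*43^1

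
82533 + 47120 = 129653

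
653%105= 23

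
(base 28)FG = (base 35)CG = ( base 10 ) 436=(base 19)13I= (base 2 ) 110110100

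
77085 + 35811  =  112896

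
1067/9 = 118 + 5/9 = 118.56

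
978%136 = 26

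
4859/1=4859 = 4859.00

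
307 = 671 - 364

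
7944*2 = 15888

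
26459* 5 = 132295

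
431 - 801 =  - 370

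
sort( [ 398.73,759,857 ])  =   [ 398.73, 759, 857] 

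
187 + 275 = 462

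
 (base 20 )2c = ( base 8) 64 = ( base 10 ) 52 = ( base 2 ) 110100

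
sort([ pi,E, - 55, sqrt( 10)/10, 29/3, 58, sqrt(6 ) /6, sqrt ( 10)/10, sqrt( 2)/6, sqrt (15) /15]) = [ - 55,  sqrt( 2)/6,sqrt( 15)/15, sqrt( 10 ) /10,sqrt( 10 )/10,sqrt( 6 )/6 , E, pi, 29/3,58] 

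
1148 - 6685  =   - 5537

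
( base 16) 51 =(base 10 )81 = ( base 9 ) 100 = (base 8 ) 121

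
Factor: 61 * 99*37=223443 = 3^2 * 11^1*37^1*61^1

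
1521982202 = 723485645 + 798496557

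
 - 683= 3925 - 4608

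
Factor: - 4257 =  - 3^2*11^1*43^1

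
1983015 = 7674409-5691394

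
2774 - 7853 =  - 5079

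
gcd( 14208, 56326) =2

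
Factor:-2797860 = -2^2*3^1 * 5^1*13^1*17^1 * 211^1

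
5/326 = 5/326= 0.02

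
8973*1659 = 14886207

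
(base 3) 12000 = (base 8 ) 207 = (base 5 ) 1020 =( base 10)135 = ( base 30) 4f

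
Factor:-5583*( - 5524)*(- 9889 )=-304981625388 = - 2^2  *3^1*11^1*29^1 * 31^1*1381^1*1861^1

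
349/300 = 349/300 = 1.16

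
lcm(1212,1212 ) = 1212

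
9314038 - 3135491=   6178547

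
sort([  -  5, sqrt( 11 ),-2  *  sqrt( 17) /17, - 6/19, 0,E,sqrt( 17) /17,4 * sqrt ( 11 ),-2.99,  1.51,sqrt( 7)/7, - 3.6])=[ - 5, - 3.6 ,- 2.99, -2* sqrt( 17) /17, - 6/19, 0, sqrt(17)/17, sqrt( 7 ) /7,1.51, E, sqrt(11) , 4*sqrt( 11)]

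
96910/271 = 357 + 163/271 = 357.60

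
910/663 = 70/51 = 1.37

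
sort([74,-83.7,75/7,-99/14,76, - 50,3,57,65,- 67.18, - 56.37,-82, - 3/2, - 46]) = [-83.7, - 82, - 67.18 ,-56.37, - 50, - 46,-99/14, - 3/2,3 , 75/7, 57,65,74,76] 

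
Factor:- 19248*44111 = - 2^4*3^1*401^1*44111^1 = - 849048528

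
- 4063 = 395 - 4458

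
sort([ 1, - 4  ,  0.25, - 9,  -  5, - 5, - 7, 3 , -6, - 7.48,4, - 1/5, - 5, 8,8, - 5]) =[- 9, - 7.48, - 7, - 6, - 5, - 5, - 5, - 5, - 4, - 1/5, 0.25, 1, 3, 4,8, 8 ] 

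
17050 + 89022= 106072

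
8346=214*39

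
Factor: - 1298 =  - 2^1*11^1 *59^1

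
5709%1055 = 434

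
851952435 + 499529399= 1351481834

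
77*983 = 75691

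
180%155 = 25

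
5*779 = 3895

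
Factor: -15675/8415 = -3^ ( - 1)*5^1* 17^( - 1 )  *19^1 = - 95/51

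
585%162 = 99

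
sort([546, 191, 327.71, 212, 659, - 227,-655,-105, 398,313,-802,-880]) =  [ - 880, - 802,-655, - 227, - 105,191, 212,313, 327.71, 398, 546, 659]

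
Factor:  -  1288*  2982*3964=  - 2^6 *3^1 *7^2*23^1*71^1*991^1= -  15224994624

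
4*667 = 2668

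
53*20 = 1060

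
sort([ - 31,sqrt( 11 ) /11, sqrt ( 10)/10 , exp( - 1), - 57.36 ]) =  [ -57.36, - 31, sqrt ( 11 ) /11,  sqrt(10)/10,exp( - 1 )] 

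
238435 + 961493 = 1199928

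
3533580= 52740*67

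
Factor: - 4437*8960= - 2^8*3^2*5^1*7^1*17^1 * 29^1 = - 39755520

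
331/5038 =331/5038 = 0.07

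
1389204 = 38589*36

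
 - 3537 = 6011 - 9548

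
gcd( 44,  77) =11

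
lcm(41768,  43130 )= 3967960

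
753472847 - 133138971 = 620333876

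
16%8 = 0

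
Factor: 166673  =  13^1*12821^1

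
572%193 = 186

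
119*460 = 54740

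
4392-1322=3070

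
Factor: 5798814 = 2^1*3^1*7^1*101^1* 1367^1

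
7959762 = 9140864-1181102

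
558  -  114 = 444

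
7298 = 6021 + 1277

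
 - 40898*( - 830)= 33945340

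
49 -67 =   -  18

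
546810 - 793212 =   -  246402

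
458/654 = 229/327  =  0.70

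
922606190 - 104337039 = 818269151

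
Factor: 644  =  2^2 * 7^1 *23^1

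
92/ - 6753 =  -92/6753  =  - 0.01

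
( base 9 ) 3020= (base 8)4235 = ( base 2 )100010011101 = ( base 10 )2205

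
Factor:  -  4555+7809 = 2^1*1627^1= 3254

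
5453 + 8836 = 14289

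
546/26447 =546/26447 = 0.02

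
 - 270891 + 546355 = 275464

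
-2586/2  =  -1293 = -  1293.00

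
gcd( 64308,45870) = 6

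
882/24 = 36 + 3/4 =36.75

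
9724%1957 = 1896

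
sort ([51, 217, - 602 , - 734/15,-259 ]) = [ - 602,  -  259, - 734/15,  51, 217 ]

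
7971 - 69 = 7902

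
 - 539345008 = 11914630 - 551259638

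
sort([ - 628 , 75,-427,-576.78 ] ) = [ - 628, - 576.78,  -  427,75 ] 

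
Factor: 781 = 11^1* 71^1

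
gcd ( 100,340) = 20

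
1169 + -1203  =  -34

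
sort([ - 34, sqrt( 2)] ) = [ - 34, sqrt( 2)]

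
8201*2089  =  17131889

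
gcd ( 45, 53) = 1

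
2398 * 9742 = 23361316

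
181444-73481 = 107963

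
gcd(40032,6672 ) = 6672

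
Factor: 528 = 2^4*3^1*11^1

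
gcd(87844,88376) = 4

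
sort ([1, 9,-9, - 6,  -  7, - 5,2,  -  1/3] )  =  [ - 9, - 7,- 6,-5,-1/3,1,2,9]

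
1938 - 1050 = 888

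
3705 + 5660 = 9365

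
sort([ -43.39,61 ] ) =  [ - 43.39,61 ] 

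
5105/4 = 1276 + 1/4 = 1276.25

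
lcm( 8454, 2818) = 8454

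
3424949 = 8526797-5101848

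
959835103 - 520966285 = 438868818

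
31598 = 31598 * 1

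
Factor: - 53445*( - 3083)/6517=23538705/931 =3^1 * 5^1*7^( - 2)*19^(-1)*509^1*3083^1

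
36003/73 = 493 + 14/73 = 493.19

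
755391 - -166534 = 921925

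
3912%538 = 146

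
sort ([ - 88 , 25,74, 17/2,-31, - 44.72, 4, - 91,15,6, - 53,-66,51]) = [-91,-88, - 66, - 53 ,  -  44.72,-31, 4, 6,  17/2,15, 25,51,74] 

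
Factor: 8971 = 8971^1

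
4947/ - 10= - 4947/10  =  - 494.70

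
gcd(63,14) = 7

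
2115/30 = 70 + 1/2= 70.50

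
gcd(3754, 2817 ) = 1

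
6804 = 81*84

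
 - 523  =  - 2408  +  1885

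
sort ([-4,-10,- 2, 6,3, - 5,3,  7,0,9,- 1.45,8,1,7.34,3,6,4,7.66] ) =[  -  10 ,- 5, - 4 , - 2,-1.45, 0,  1,3,3, 3,4,6,  6, 7,7.34,  7.66,8, 9]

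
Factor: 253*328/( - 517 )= - 2^3*23^1*41^1*47^( - 1 ) = - 7544/47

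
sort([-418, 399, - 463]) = [ - 463, - 418, 399]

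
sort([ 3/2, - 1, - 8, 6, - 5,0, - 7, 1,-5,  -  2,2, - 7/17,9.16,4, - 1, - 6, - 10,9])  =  [ - 10, -8,-7, - 6, - 5,  -  5, - 2, - 1, - 1,-7/17, 0,1, 3/2, 2, 4,6, 9, 9.16 ] 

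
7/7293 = 7/7293 =0.00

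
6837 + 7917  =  14754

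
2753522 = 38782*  71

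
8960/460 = 448/23 = 19.48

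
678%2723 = 678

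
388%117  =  37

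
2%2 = 0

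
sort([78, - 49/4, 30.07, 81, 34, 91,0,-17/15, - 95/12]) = [ - 49/4,  -  95/12, - 17/15, 0, 30.07, 34, 78,81 , 91 ] 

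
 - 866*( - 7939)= 6875174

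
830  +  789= 1619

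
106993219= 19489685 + 87503534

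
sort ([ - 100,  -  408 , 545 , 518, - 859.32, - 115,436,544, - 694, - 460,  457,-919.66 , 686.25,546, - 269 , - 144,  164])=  [ - 919.66, - 859.32, - 694, - 460, - 408, - 269, - 144, - 115, - 100,164,436, 457,  518, 544, 545,546,  686.25]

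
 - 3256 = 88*( - 37)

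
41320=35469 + 5851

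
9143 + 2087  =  11230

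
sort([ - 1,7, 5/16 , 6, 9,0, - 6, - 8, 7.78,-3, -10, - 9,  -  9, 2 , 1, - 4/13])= [ - 10, - 9, - 9, - 8,  -  6,- 3  , - 1,-4/13, 0,5/16,1, 2, 6, 7, 7.78 , 9]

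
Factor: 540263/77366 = 2^ ( - 1 ) * 59^1*101^( - 1 )*383^( - 1)*9157^1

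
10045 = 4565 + 5480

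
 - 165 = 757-922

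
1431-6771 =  - 5340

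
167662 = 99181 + 68481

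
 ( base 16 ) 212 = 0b1000010010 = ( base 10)530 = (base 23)101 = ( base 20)16A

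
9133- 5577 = 3556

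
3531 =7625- 4094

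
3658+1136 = 4794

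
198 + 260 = 458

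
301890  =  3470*87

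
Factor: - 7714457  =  -1129^1*6833^1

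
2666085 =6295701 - 3629616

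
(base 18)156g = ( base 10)7576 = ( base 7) 31042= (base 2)1110110011000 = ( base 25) c31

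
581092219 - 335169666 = 245922553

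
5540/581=5540/581  =  9.54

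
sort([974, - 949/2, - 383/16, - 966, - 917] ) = [ - 966, - 917, - 949/2,-383/16,974]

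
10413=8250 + 2163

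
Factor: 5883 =3^1 *37^1 * 53^1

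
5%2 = 1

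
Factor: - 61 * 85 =-5^1* 17^1*61^1 = - 5185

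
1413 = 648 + 765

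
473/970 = 473/970 = 0.49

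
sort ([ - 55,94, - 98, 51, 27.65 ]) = [-98,  -  55, 27.65,51 , 94]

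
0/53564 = 0 = 0.00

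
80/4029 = 80/4029=0.02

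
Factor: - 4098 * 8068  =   - 2^3*3^1*683^1*2017^1 = - 33062664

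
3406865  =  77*44245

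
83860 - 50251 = 33609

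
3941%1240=221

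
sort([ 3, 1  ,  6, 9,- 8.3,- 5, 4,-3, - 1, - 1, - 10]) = [ - 10, - 8.3, - 5,-3, - 1, - 1, 1, 3,  4, 6, 9 ]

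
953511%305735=36306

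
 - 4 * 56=-224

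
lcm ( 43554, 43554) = 43554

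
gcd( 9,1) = 1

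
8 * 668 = 5344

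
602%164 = 110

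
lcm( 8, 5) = 40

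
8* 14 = 112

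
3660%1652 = 356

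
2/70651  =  2/70651=0.00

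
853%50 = 3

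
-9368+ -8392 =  - 17760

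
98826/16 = 49413/8 = 6176.62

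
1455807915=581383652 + 874424263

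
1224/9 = 136 =136.00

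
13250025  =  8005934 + 5244091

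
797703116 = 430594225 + 367108891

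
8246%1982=318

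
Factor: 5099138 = 2^1*11^1*231779^1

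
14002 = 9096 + 4906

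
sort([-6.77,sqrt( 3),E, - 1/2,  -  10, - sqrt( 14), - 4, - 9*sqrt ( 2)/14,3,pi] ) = [ - 10,-6.77, - 4,- sqrt( 14),-9*sqrt ( 2) /14,- 1/2,sqrt( 3 ),E,3,pi]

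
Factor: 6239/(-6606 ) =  -17/18 = -2^( -1)*3^( - 2 )*17^1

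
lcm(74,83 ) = 6142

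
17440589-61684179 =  - 44243590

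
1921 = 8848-6927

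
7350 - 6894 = 456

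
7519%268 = 15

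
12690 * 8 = 101520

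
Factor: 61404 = 2^2* 3^1 * 7^1*  17^1 * 43^1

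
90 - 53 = 37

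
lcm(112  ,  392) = 784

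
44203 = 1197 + 43006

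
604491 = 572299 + 32192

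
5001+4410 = 9411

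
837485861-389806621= 447679240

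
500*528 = 264000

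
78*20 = 1560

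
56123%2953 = 16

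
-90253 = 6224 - 96477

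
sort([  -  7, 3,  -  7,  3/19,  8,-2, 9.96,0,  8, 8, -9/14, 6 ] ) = [-7,-7, - 2, - 9/14  ,  0, 3/19 , 3,6,8,  8, 8, 9.96] 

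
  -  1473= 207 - 1680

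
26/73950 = 13/36975 =0.00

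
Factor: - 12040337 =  - 12040337^1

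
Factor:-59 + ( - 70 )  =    -  129 = - 3^1*43^1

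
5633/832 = 5633/832 = 6.77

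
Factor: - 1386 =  - 2^1 * 3^2*7^1*11^1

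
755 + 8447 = 9202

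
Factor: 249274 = 2^1*23^1*5419^1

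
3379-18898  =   - 15519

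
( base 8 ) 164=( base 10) 116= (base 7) 224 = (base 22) 56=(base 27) 48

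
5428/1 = 5428 =5428.00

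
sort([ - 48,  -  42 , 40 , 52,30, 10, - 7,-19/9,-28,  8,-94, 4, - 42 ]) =[-94,  -  48,  -  42,-42, - 28,-7,- 19/9,4,8,10, 30, 40,52] 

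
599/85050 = 599/85050= 0.01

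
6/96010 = 3/48005 =0.00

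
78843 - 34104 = 44739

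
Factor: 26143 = 13^1*2011^1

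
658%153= 46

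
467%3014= 467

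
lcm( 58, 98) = 2842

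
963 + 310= 1273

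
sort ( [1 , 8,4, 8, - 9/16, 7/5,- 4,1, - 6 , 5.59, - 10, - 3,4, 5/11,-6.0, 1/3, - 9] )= [-10,-9,-6, - 6.0 , - 4,- 3,-9/16,1/3,5/11,1,1,7/5,4, 4,5.59, 8,8]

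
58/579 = 58/579 = 0.10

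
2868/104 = 717/26   =  27.58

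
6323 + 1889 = 8212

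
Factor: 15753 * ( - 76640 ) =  - 2^5*3^1 * 5^1*59^1*89^1*479^1 = - 1207309920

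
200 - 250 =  - 50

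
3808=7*544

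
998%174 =128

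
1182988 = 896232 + 286756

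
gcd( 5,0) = 5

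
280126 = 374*749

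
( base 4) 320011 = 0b111000000101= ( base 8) 7005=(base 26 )581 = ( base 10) 3589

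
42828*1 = 42828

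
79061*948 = 74949828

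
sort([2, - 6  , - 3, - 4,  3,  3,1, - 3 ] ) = [ - 6, - 4, - 3, - 3,1,2, 3, 3 ]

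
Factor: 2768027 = 23^1*120349^1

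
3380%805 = 160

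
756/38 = 378/19 =19.89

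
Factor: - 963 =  - 3^2*107^1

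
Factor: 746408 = 2^3*13^1 * 7177^1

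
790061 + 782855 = 1572916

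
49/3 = 49/3 = 16.33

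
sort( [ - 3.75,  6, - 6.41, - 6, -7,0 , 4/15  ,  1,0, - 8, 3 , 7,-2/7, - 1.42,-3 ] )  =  [ - 8,-7,  -  6.41,-6, - 3.75,-3, - 1.42, - 2/7,0,0,4/15, 1,3,6,7] 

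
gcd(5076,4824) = 36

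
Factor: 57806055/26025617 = 3^6*5^1  *  15859^1*26025617^(-1 )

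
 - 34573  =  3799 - 38372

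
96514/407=8774/37=237.14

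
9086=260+8826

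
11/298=11/298 =0.04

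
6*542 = 3252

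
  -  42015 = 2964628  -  3006643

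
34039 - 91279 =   -  57240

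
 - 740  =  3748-4488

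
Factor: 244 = 2^2*61^1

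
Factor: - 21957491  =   - 21957491^1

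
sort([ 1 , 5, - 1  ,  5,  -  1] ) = [ -1, -1,  1  ,  5,  5 ] 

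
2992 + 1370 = 4362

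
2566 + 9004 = 11570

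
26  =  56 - 30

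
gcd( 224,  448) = 224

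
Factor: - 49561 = -29^1*1709^1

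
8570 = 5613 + 2957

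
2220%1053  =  114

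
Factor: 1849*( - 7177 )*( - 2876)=2^2 * 43^2*719^1 * 7177^1 = 38165305148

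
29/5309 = 29/5309 =0.01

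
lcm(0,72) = 0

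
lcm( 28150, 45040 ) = 225200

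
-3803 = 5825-9628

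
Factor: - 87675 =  - 3^1*5^2*7^1 * 167^1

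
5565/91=61 + 2/13 = 61.15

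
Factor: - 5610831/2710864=-2^( - 4 )*3^1*13^ (-1)*461^1*4057^1*13033^(-1)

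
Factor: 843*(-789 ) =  - 3^2*263^1*281^1 =-665127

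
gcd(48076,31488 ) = 4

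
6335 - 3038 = 3297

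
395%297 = 98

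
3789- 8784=-4995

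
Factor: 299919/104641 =771/269=3^1*257^1*269^(  -  1 ) 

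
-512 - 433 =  - 945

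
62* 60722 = 3764764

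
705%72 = 57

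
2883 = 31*93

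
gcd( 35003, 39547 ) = 71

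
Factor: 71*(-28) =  - 2^2 *7^1*71^1  =  - 1988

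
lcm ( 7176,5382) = 21528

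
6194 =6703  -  509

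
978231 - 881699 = 96532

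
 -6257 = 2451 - 8708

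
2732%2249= 483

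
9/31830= 3/10610 = 0.00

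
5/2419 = 5/2419= 0.00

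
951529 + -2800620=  - 1849091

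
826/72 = 11 + 17/36 = 11.47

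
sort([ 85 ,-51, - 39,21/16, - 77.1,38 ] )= [ - 77.1, - 51, - 39,21/16,  38,85] 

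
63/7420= 9/1060=   0.01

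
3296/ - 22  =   - 150+2/11 = - 149.82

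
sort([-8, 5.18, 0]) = [ - 8, 0 , 5.18]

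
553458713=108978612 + 444480101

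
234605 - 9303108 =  - 9068503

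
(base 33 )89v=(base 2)10001101010000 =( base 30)A1A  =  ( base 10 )9040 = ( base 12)5294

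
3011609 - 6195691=-3184082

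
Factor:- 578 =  - 2^1*17^2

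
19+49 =68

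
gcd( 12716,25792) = 4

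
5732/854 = 6 + 304/427 = 6.71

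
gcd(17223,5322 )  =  3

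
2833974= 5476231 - 2642257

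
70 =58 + 12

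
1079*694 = 748826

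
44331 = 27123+17208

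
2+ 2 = 4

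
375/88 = 375/88 = 4.26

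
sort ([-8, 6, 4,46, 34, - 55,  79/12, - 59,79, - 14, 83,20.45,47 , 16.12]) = [ - 59, - 55, - 14, - 8, 4, 6, 79/12, 16.12,20.45,34,  46,47,79,  83 ] 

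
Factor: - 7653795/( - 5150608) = 2^( - 4 )*3^1* 5^1*89^( - 1 )* 3617^ ( - 1 )*510253^1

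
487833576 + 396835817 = 884669393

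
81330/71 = 81330/71= 1145.49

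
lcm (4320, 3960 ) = 47520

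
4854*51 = 247554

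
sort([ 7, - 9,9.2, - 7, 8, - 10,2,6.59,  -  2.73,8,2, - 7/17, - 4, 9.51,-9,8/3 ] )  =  [  -  10, - 9,- 9,  -  7,- 4,-2.73, - 7/17, 2,2 , 8/3,6.59, 7,8,8,9.2,9.51]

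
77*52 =4004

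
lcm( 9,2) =18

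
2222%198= 44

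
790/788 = 1 + 1/394 = 1.00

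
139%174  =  139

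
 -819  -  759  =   - 1578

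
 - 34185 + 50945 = 16760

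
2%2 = 0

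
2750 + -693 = 2057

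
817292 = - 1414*( - 578 ) 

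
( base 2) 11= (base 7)3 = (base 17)3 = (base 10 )3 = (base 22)3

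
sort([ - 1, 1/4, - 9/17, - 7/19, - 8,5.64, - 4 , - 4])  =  [ - 8, - 4, - 4, - 1, -9/17, - 7/19, 1/4, 5.64]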